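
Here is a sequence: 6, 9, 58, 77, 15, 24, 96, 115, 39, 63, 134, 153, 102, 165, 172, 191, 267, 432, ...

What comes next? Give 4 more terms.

210, 229, 699, 1131

Reading positions in blocks of 4 reveals the pattern AABB — 2 tracks woven together.
Subsequence A is 6, 9, 15, 24, 39, 63, 102, 165, 267, 432, which is a Fibonacci-like recurrence a_n = a_{n-1} + a_{n-2}.
Subsequence B is 58, 77, 96, 115, 134, 153, 172, 191, which is adding 19 each time.
The 19th slot belongs to subsequence B; its 9th term is 210.
Term 20 comes from subsequence B (its 10th entry): 229.
Position 21 falls in subsequence A as its term 11, giving 699.
Position 22 → subsequence A, term 12 = 1131.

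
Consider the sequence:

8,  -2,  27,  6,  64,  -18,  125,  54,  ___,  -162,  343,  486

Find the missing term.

Split by position mod 2 into 2 tracks.
Subsequence A is 8, 27, 64, 125, ?, 343, which is perfect cubes starting at 2³.
Subsequence B is -2, 6, -18, 54, -162, 486, which is multiplying by -3 each time.
The gap is subsequence A's term 5; the rule gives 216.

216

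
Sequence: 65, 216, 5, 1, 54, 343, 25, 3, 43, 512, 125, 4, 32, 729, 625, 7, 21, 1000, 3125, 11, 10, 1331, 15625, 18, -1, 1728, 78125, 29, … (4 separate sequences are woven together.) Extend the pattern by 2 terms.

-12, 2197

Split by position mod 4: positions 1, 5, 9, … form one track, and each other residue class forms its own.
Track A is 65, 54, 43, 32, 21, 10, -1, which is arithmetic with common difference −11.
Track B is 216, 343, 512, 729, 1000, 1331, 1728, which is the cubes 6³, 7³, 8³, ….
Track C is 5, 25, 125, 625, 3125, 15625, 78125, which is powers 5^1, 5^2, 5^3, ….
Track D is 1, 3, 4, 7, 11, 18, 29, which is Fibonacci-style (each term is the sum of the two before it).
Position 29 → track A, term 8 = -12.
The 30th slot belongs to track B; its 8th term is 2197.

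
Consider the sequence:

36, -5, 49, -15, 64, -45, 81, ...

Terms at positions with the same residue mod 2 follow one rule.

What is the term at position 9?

Positions 1, 3, 5, … form one subsequence and positions 2, 4, 6, … form another.
Subsequence A: 36, 49, 64, 81 (consecutive squares n² from n = 6).
Subsequence B: -5, -15, -45 (a geometric progression (common ratio 3)).
The 9th slot belongs to subsequence A; its 5th term is 100.

100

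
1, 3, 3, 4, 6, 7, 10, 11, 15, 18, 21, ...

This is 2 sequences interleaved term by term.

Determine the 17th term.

45

Odd-indexed and even-indexed terms follow separate rules.
Track A: 1, 3, 6, 10, 15, 21 (the triangular numbers T_1, T_2, …).
Track B: 3, 4, 7, 11, 18 (a Fibonacci-like recurrence a_n = a_{n-1} + a_{n-2}).
Position 17 → track A, term 9 = 45.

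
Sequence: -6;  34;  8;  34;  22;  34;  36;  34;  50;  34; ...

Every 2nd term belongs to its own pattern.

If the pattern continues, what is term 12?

34

Taking every 2nd term gives 2 separate tracks.
Subsequence A: -6, 8, 22, 36, 50 — linear: a_n = -20 + 14·n.
Subsequence B: 34, 34, 34, 34, 34 — constant 34.
Position 12 falls in subsequence B as its term 6, giving 34.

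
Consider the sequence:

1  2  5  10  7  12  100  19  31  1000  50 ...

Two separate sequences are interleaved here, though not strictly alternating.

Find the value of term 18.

Reading positions in blocks of 3 reveals the pattern ABB — 2 tracks woven together.
Subsequence A = 1, 10, 100, 1000: powers 10^0, 10^1, 10^2, ….
Subsequence B = 2, 5, 7, 12, 19, 31, 50: Fibonacci-style (each term is the sum of the two before it).
Term 18 comes from subsequence B (its 12th entry): 555.

555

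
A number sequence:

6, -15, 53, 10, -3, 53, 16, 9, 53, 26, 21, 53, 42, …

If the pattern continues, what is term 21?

Read the sequence 3 terms at a time; column i is its own pattern.
Stream A: 6, 10, 16, 26, 42. A Fibonacci-like recurrence a_n = a_{n-1} + a_{n-2}.
Stream B: -15, -3, 9, 21. Linear: a_n = -27 + 12·n.
Stream C: 53, 53, 53, 53. Constant 53.
Position 21 → stream C, term 7 = 53.

53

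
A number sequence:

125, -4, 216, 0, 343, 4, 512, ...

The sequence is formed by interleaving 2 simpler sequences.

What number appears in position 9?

Positions 1, 3, 5, … form one subsequence and positions 2, 4, 6, … form another.
Track A is 125, 216, 343, 512, which is consecutive cubes n³ from n = 5.
Track B is -4, 0, 4, which is linear: a_n = -8 + 4·n.
Position 9 falls in track A as its term 5, giving 729.

729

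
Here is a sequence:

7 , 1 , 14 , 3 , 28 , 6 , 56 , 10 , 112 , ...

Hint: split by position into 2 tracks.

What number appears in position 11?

224

Positions 1, 3, 5, … form one subsequence and positions 2, 4, 6, … form another.
Track A is 7, 14, 28, 56, 112, which is a geometric progression (common ratio 2).
Track B is 1, 3, 6, 10, which is triangular numbers starting at T_1.
Term 11 comes from track A (its 6th entry): 224.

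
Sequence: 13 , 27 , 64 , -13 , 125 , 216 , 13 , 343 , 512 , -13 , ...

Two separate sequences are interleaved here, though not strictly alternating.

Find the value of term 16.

-13

The slot pattern repeats as ABB (period 3), so there are 2 interleaved tracks.
Stream A is 13, -13, 13, -13, which is the oscillation 13·(−1)^(n+1).
Stream B is 27, 64, 125, 216, 343, 512, which is consecutive cubes n³ from n = 3.
Term 16 comes from stream A (its 6th entry): -13.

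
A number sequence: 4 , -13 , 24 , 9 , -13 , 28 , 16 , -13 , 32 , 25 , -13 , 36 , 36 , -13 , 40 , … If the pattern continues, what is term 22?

Read the sequence 3 terms at a time; column i is its own pattern.
Stream A: 4, 9, 16, 25, 36 — perfect squares starting at 2².
Stream B: -13, -13, -13, -13, -13 — constant -13.
Stream C: 24, 28, 32, 36, 40 — arithmetic, step +4.
Term 22 comes from stream A (its 8th entry): 81.

81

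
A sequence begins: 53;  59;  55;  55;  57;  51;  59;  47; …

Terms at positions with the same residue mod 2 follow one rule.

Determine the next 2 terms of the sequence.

61, 43

The terms cycle through 2 interleaved subsequences.
Subsequence A: 53, 55, 57, 59 (linear: a_n = 51 + 2·n).
Subsequence B: 59, 55, 51, 47 (arithmetic, step −4).
Term 9 comes from subsequence A (its 5th entry): 61.
Position 10 → subsequence B, term 5 = 43.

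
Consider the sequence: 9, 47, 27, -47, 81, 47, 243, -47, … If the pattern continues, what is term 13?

6561

Split by position mod 2 into 2 tracks.
Subsequence A: 9, 27, 81, 243 — powers 3^2, 3^3, 3^4, ….
Subsequence B: 47, -47, 47, -47 — oscillating between 47 and -47.
Term 13 comes from subsequence A (its 7th entry): 6561.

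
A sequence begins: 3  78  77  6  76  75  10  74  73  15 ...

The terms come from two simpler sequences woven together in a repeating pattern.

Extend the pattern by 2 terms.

72, 71

The slot pattern repeats as ABB (period 3), so there are 2 interleaved tracks.
Track A is 3, 6, 10, 15, which is triangular numbers n(n+1)/2 for n = 2, 3, ….
Track B is 78, 77, 76, 75, 74, 73, which is arithmetic with common difference −1.
Term 11 comes from track B (its 7th entry): 72.
The 12th slot belongs to track B; its 8th term is 71.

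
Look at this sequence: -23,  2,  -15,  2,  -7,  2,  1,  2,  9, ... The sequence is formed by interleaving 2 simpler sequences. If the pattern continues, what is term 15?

33

Odd-indexed and even-indexed terms follow separate rules.
Track A: -23, -15, -7, 1, 9. Arithmetic, step +8.
Track B: 2, 2, 2, 2. The constant sequence 2.
Position 15 → track A, term 8 = 33.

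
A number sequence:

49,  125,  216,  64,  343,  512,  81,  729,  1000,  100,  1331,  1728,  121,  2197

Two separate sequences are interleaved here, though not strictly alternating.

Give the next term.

2744

The slot pattern repeats as ABB (period 3), so there are 2 interleaved tracks.
Subsequence A is 49, 64, 81, 100, 121, which is consecutive squares n² from n = 7.
Subsequence B is 125, 216, 343, 512, 729, 1000, 1331, 1728, 2197, which is the cubes 5³, 6³, 7³, ….
Position 15 → subsequence B, term 10 = 2744.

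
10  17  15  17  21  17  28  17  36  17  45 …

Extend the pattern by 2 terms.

Positions 1, 3, 5, … form one subsequence and positions 2, 4, 6, … form another.
Track A: 10, 15, 21, 28, 36, 45 — triangular numbers starting at T_4.
Track B: 17, 17, 17, 17, 17 — the constant sequence 17.
Term 12 comes from track B (its 6th entry): 17.
Position 13 falls in track A as its term 7, giving 55.

17, 55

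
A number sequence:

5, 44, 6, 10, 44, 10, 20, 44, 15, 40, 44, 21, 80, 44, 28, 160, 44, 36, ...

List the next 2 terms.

320, 44

Read the sequence 3 terms at a time; column i is its own pattern.
Track A is 5, 10, 20, 40, 80, 160, which is geometric, ×2 each step.
Track B is 44, 44, 44, 44, 44, 44, which is always 44.
Track C is 6, 10, 15, 21, 28, 36, which is triangular numbers starting at T_3.
The 19th slot belongs to track A; its 7th term is 320.
The 20th slot belongs to track B; its 7th term is 44.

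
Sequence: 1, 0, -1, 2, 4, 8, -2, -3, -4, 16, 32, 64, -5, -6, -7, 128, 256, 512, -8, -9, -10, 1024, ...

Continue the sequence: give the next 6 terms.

Positions follow the repeating pattern AAABBB; grouping by letter gives 2 tracks.
Subsequence A = 1, 0, -1, -2, -3, -4, -5, -6, -7, -8, -9, -10: linear: a_n = 2 − n.
Subsequence B = 2, 4, 8, 16, 32, 64, 128, 256, 512, 1024: powers of 2.
Term 23 comes from subsequence B (its 11th entry): 2048.
The 24th slot belongs to subsequence B; its 12th term is 4096.
Position 25 → subsequence A, term 13 = -11.
Position 26 → subsequence A, term 14 = -12.
Term 27 comes from subsequence A (its 15th entry): -13.
Term 28 comes from subsequence B (its 13th entry): 8192.

2048, 4096, -11, -12, -13, 8192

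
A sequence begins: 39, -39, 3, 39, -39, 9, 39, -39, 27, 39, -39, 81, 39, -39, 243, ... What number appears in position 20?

Positions follow the repeating pattern AAB; grouping by letter gives 2 tracks.
Stream A: 39, -39, 39, -39, 39, -39, 39, -39, 39, -39 — the oscillation 39·(−1)^(n+1).
Stream B: 3, 9, 27, 81, 243 — successive powers of 3.
Position 20 → stream A, term 14 = -39.

-39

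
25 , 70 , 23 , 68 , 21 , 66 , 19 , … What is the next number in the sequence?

The terms cycle through 2 interleaved subsequences.
Track A: 25, 23, 21, 19. Subtracting 2 each time.
Track B: 70, 68, 66. Arithmetic with common difference −2.
Term 8 comes from track B (its 4th entry): 64.

64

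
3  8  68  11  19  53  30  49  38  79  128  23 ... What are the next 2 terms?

Reading positions in blocks of 3 reveals the pattern AAB — 2 tracks woven together.
Track A: 3, 8, 11, 19, 30, 49, 79, 128 (a Fibonacci-like recurrence a_n = a_{n-1} + a_{n-2}).
Track B: 68, 53, 38, 23 (subtracting 15 each time).
Position 13 → track A, term 9 = 207.
The 14th slot belongs to track A; its 10th term is 335.

207, 335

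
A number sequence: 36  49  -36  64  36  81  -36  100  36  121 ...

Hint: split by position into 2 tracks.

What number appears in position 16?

Positions 1, 3, 5, … form one subsequence and positions 2, 4, 6, … form another.
Track A: 36, -36, 36, -36, 36 — oscillating between 36 and -36.
Track B: 49, 64, 81, 100, 121 — perfect squares starting at 7².
Position 16 falls in track B as its term 8, giving 196.

196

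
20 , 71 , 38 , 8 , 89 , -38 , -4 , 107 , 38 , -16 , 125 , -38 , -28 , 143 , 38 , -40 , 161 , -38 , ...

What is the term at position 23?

Split by position mod 3 into 3 tracks.
Track A = 20, 8, -4, -16, -28, -40: subtracting 12 each time.
Track B = 71, 89, 107, 125, 143, 161: arithmetic with common difference +18.
Track C = 38, -38, 38, -38, 38, -38: alternating ±38.
Position 23 → track B, term 8 = 197.

197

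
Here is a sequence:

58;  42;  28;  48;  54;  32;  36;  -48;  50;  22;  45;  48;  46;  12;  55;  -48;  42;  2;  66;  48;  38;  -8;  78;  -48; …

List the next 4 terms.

Split by position mod 4: positions 1, 5, 9, … form one track, and each other residue class forms its own.
Stream A = 58, 54, 50, 46, 42, 38: linear: a_n = 62 − 4·n.
Stream B = 42, 32, 22, 12, 2, -8: subtracting 10 each time.
Stream C = 28, 36, 45, 55, 66, 78: triangular numbers starting at T_7.
Stream D = 48, -48, 48, -48, 48, -48: the oscillation 48·(−1)^(n+1).
Position 25 falls in stream A as its term 7, giving 34.
Term 26 comes from stream B (its 7th entry): -18.
The 27th slot belongs to stream C; its 7th term is 91.
Position 28 → stream D, term 7 = 48.

34, -18, 91, 48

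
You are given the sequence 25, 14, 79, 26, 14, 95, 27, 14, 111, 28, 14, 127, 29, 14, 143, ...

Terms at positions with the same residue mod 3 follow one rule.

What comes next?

Split by position mod 3: positions 1, 4, 7, … form one track, and each other residue class forms its own.
Subsequence A is 25, 26, 27, 28, 29, which is adding 1 each time.
Subsequence B is 14, 14, 14, 14, 14, which is always 14.
Subsequence C is 79, 95, 111, 127, 143, which is adding 16 each time.
Position 16 → subsequence A, term 6 = 30.

30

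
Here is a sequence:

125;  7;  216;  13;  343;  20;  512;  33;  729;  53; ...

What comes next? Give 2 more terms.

1000, 86

Taking every 2nd term gives 2 separate tracks.
Track A: 125, 216, 343, 512, 729. Consecutive cubes n³ from n = 5.
Track B: 7, 13, 20, 33, 53. A Fibonacci-like recurrence a_n = a_{n-1} + a_{n-2}.
Position 11 falls in track A as its term 6, giving 1000.
Position 12 falls in track B as its term 6, giving 86.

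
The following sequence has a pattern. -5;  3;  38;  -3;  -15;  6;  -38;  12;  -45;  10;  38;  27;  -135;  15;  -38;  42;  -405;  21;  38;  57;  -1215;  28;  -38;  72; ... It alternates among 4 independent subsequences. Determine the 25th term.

-3645

Split by position mod 4 into 4 tracks.
Stream A: -5, -15, -45, -135, -405, -1215 — geometric, ×3 each step.
Stream B: 3, 6, 10, 15, 21, 28 — triangular numbers n(n+1)/2 for n = 2, 3, ….
Stream C: 38, -38, 38, -38, 38, -38 — the oscillation 38·(−1)^(n+1).
Stream D: -3, 12, 27, 42, 57, 72 — arithmetic with common difference +15.
The 25th slot belongs to stream A; its 7th term is -3645.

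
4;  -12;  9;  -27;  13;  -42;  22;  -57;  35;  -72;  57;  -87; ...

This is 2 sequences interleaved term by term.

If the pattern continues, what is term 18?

-132

Taking every 2nd term gives 2 separate tracks.
Track A: 4, 9, 13, 22, 35, 57 (a Fibonacci-like recurrence a_n = a_{n-1} + a_{n-2}).
Track B: -12, -27, -42, -57, -72, -87 (subtracting 15 each time).
The 18th slot belongs to track B; its 9th term is -132.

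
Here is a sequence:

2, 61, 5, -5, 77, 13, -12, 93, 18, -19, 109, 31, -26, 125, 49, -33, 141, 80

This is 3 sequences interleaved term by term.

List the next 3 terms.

-40, 157, 129

The terms cycle through 3 interleaved subsequences.
Subsequence A: 2, -5, -12, -19, -26, -33 (arithmetic, step −7).
Subsequence B: 61, 77, 93, 109, 125, 141 (arithmetic with common difference +16).
Subsequence C: 5, 13, 18, 31, 49, 80 (each term equals the sum of the previous two).
Position 19 → subsequence A, term 7 = -40.
Position 20 falls in subsequence B as its term 7, giving 157.
The 21st slot belongs to subsequence C; its 7th term is 129.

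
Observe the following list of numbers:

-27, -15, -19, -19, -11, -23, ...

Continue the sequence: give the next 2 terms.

Taking every 2nd term gives 2 separate tracks.
Subsequence A = -27, -19, -11: arithmetic, step +8.
Subsequence B = -15, -19, -23: subtracting 4 each time.
Position 7 → subsequence A, term 4 = -3.
Position 8 → subsequence B, term 4 = -27.

-3, -27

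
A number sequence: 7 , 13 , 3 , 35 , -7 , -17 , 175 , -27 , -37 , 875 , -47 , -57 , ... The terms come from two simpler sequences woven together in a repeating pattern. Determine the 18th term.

Reading positions in blocks of 3 reveals the pattern ABB — 2 tracks woven together.
Track A is 7, 35, 175, 875, which is multiplying by 5 each time.
Track B is 13, 3, -7, -17, -27, -37, -47, -57, which is arithmetic, step −10.
The 18th slot belongs to track B; its 12th term is -97.

-97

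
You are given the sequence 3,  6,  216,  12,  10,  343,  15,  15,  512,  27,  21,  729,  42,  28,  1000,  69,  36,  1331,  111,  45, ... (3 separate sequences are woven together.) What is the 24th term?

2197

The terms cycle through 3 interleaved subsequences.
Subsequence A = 3, 12, 15, 27, 42, 69, 111: a Fibonacci-like recurrence a_n = a_{n-1} + a_{n-2}.
Subsequence B = 6, 10, 15, 21, 28, 36, 45: triangular numbers n(n+1)/2 for n = 3, 4, ….
Subsequence C = 216, 343, 512, 729, 1000, 1331: consecutive cubes n³ from n = 6.
Position 24 falls in subsequence C as its term 8, giving 2197.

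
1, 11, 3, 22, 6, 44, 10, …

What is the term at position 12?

352

Taking every 2nd term gives 2 separate tracks.
Track A = 1, 3, 6, 10: triangular numbers starting at T_1.
Track B = 11, 22, 44: geometric, ×2 each step.
Term 12 comes from track B (its 6th entry): 352.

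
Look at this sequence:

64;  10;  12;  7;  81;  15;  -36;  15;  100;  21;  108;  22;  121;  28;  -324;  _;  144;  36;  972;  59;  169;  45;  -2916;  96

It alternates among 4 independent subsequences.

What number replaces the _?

Split by position mod 4: positions 1, 5, 9, … form one track, and each other residue class forms its own.
Stream A: 64, 81, 100, 121, 144, 169 (perfect squares starting at 8²).
Stream B: 10, 15, 21, 28, 36, 45 (the triangular numbers T_4, T_5, …).
Stream C: 12, -36, 108, -324, 972, -2916 (multiplying by -3 each time).
Stream D: 7, 15, 22, ?, 59, 96 (Fibonacci-style (each term is the sum of the two before it)).
So the missing entry in stream D is 37.

37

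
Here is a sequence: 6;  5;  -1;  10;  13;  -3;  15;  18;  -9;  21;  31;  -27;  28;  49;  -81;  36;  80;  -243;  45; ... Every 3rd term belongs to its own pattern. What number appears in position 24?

Read the sequence 3 terms at a time; column i is its own pattern.
Track A: 6, 10, 15, 21, 28, 36, 45 (the triangular numbers T_3, T_4, …).
Track B: 5, 13, 18, 31, 49, 80 (each term equals the sum of the previous two).
Track C: -1, -3, -9, -27, -81, -243 (multiplying by 3 each time).
Position 24 → track C, term 8 = -2187.

-2187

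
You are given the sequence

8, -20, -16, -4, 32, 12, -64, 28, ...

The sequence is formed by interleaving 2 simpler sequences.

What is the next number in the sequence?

128

Positions 1, 3, 5, … form one subsequence and positions 2, 4, 6, … form another.
Track A: 8, -16, 32, -64 (geometric with ratio -2).
Track B: -20, -4, 12, 28 (linear: a_n = -36 + 16·n).
Position 9 → track A, term 5 = 128.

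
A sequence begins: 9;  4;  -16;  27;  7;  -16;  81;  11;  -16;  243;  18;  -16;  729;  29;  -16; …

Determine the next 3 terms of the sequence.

2187, 47, -16

Read the sequence 3 terms at a time; column i is its own pattern.
Track A: 9, 27, 81, 243, 729 — multiplying by 3 each time.
Track B: 4, 7, 11, 18, 29 — Fibonacci-style (each term is the sum of the two before it).
Track C: -16, -16, -16, -16, -16 — always -16.
Position 16 → track A, term 6 = 2187.
The 17th slot belongs to track B; its 6th term is 47.
Term 18 comes from track C (its 6th entry): -16.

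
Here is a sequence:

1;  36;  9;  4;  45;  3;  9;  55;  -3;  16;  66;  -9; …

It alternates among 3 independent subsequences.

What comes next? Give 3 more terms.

Split by position mod 3 into 3 tracks.
Track A: 1, 4, 9, 16 — consecutive squares n² from n = 1.
Track B: 36, 45, 55, 66 — the triangular numbers T_8, T_9, ….
Track C: 9, 3, -3, -9 — subtracting 6 each time.
The 13th slot belongs to track A; its 5th term is 25.
Position 14 falls in track B as its term 5, giving 78.
Term 15 comes from track C (its 5th entry): -15.

25, 78, -15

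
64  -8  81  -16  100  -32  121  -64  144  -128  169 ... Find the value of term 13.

196

Odd-indexed and even-indexed terms follow separate rules.
Subsequence A: 64, 81, 100, 121, 144, 169. The squares 8², 9², 10², ….
Subsequence B: -8, -16, -32, -64, -128. Geometric, ×2 each step.
Term 13 comes from subsequence A (its 7th entry): 196.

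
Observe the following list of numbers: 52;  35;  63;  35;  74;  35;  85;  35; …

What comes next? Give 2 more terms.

The terms cycle through 2 interleaved subsequences.
Subsequence A is 52, 63, 74, 85, which is adding 11 each time.
Subsequence B is 35, 35, 35, 35, which is constant 35.
The 9th slot belongs to subsequence A; its 5th term is 96.
The 10th slot belongs to subsequence B; its 5th term is 35.

96, 35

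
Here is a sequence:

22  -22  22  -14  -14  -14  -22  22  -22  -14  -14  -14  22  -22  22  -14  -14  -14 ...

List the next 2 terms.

-22, 22

Reading positions in blocks of 6 reveals the pattern AAABBB — 2 tracks woven together.
Stream A: 22, -22, 22, -22, 22, -22, 22, -22, 22 (oscillating between 22 and -22).
Stream B: -14, -14, -14, -14, -14, -14, -14, -14, -14 (always -14).
Position 19 → stream A, term 10 = -22.
The 20th slot belongs to stream A; its 11th term is 22.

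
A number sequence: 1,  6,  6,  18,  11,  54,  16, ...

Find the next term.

Positions 1, 3, 5, … form one subsequence and positions 2, 4, 6, … form another.
Subsequence A: 1, 6, 11, 16. Arithmetic with common difference +5.
Subsequence B: 6, 18, 54. Geometric with ratio 3.
Term 8 comes from subsequence B (its 4th entry): 162.

162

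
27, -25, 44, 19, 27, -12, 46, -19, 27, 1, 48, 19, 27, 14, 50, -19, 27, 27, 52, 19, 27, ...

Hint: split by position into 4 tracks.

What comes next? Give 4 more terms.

40, 54, -19, 27

Taking every 4th term gives 4 separate tracks.
Track A = 27, 27, 27, 27, 27, 27: always 27.
Track B = -25, -12, 1, 14, 27: linear: a_n = -38 + 13·n.
Track C = 44, 46, 48, 50, 52: arithmetic, step +2.
Track D = 19, -19, 19, -19, 19: the oscillation 19·(−1)^(n+1).
Term 22 comes from track B (its 6th entry): 40.
Position 23 falls in track C as its term 6, giving 54.
Position 24 falls in track D as its term 6, giving -19.
Position 25 → track A, term 7 = 27.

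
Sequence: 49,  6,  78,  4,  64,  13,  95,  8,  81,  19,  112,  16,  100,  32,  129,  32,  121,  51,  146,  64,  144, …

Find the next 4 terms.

Taking every 4th term gives 4 separate tracks.
Track A: 49, 64, 81, 100, 121, 144. Perfect squares starting at 7².
Track B: 6, 13, 19, 32, 51. Fibonacci-style (each term is the sum of the two before it).
Track C: 78, 95, 112, 129, 146. Arithmetic, step +17.
Track D: 4, 8, 16, 32, 64. Successive powers of 2.
Position 22 falls in track B as its term 6, giving 83.
Position 23 falls in track C as its term 6, giving 163.
Term 24 comes from track D (its 6th entry): 128.
The 25th slot belongs to track A; its 7th term is 169.

83, 163, 128, 169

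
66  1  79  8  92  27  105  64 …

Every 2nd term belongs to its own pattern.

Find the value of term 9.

Odd-indexed and even-indexed terms follow separate rules.
Stream A = 66, 79, 92, 105: arithmetic, step +13.
Stream B = 1, 8, 27, 64: consecutive cubes n³ from n = 1.
Position 9 → stream A, term 5 = 118.

118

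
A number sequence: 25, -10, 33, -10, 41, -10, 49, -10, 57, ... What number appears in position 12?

Taking every 2nd term gives 2 separate tracks.
Track A is 25, 33, 41, 49, 57, which is arithmetic with common difference +8.
Track B is -10, -10, -10, -10, which is the constant sequence -10.
Position 12 falls in track B as its term 6, giving -10.

-10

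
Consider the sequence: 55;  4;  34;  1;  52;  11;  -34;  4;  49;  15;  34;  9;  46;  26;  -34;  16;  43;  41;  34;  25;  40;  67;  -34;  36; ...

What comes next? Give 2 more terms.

37, 108

The terms cycle through 4 interleaved subsequences.
Track A = 55, 52, 49, 46, 43, 40: arithmetic with common difference −3.
Track B = 4, 11, 15, 26, 41, 67: each term equals the sum of the previous two.
Track C = 34, -34, 34, -34, 34, -34: alternating ±34.
Track D = 1, 4, 9, 16, 25, 36: perfect squares starting at 1².
Position 25 falls in track A as its term 7, giving 37.
Position 26 falls in track B as its term 7, giving 108.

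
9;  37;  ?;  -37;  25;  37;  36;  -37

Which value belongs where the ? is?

Split by position mod 2 into 2 tracks.
Track A = 9, ?, 25, 36: the squares 3², 4², 5², ….
Track B = 37, -37, 37, -37: the oscillation 37·(−1)^(n+1).
So the missing entry in track A is 16.

16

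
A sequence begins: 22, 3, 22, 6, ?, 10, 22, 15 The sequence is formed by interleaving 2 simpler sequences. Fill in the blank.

Odd-indexed and even-indexed terms follow separate rules.
Stream A is 22, 22, ?, 22, which is the constant sequence 22.
Stream B is 3, 6, 10, 15, which is triangular numbers n(n+1)/2 for n = 2, 3, ….
Filling stream A at index 3 by its rule yields 22.

22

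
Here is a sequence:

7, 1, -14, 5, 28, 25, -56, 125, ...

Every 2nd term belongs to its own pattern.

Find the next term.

112

Positions 1, 3, 5, … form one subsequence and positions 2, 4, 6, … form another.
Subsequence A: 7, -14, 28, -56 — geometric with ratio -2.
Subsequence B: 1, 5, 25, 125 — powers 5^0, 5^1, 5^2, ….
Position 9 → subsequence A, term 5 = 112.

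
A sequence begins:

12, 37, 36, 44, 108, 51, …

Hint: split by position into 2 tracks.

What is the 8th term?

Taking every 2nd term gives 2 separate tracks.
Subsequence A: 12, 36, 108. A geometric progression (common ratio 3).
Subsequence B: 37, 44, 51. Arithmetic, step +7.
Position 8 → subsequence B, term 4 = 58.

58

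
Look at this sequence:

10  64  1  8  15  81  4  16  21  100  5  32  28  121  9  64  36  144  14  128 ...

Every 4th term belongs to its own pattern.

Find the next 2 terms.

Read the sequence 4 terms at a time; column i is its own pattern.
Stream A: 10, 15, 21, 28, 36 — triangular numbers starting at T_4.
Stream B: 64, 81, 100, 121, 144 — the squares 8², 9², 10², ….
Stream C: 1, 4, 5, 9, 14 — a Fibonacci-like recurrence a_n = a_{n-1} + a_{n-2}.
Stream D: 8, 16, 32, 64, 128 — multiplying by 2 each time.
Position 21 → stream A, term 6 = 45.
The 22nd slot belongs to stream B; its 6th term is 169.

45, 169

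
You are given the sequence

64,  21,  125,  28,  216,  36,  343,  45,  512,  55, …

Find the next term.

The terms cycle through 2 interleaved subsequences.
Subsequence A: 64, 125, 216, 343, 512 — the cubes 4³, 5³, 6³, ….
Subsequence B: 21, 28, 36, 45, 55 — triangular numbers n(n+1)/2 for n = 6, 7, ….
Term 11 comes from subsequence A (its 6th entry): 729.

729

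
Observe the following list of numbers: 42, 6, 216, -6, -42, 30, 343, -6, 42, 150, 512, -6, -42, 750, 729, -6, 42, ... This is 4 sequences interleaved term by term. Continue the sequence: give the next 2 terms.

3750, 1000

The terms cycle through 4 interleaved subsequences.
Track A: 42, -42, 42, -42, 42 — oscillating between 42 and -42.
Track B: 6, 30, 150, 750 — multiplying by 5 each time.
Track C: 216, 343, 512, 729 — perfect cubes starting at 6³.
Track D: -6, -6, -6, -6 — always -6.
Position 18 → track B, term 5 = 3750.
Term 19 comes from track C (its 5th entry): 1000.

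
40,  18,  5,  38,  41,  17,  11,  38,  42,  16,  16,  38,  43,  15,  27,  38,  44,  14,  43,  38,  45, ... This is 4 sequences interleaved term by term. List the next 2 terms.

Taking every 4th term gives 4 separate tracks.
Track A = 40, 41, 42, 43, 44, 45: adding 1 each time.
Track B = 18, 17, 16, 15, 14: linear: a_n = 19 − n.
Track C = 5, 11, 16, 27, 43: each term equals the sum of the previous two.
Track D = 38, 38, 38, 38, 38: always 38.
The 22nd slot belongs to track B; its 6th term is 13.
Position 23 → track C, term 6 = 70.

13, 70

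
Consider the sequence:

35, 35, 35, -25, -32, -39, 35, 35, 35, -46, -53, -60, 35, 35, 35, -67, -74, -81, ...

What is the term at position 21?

35

Positions follow the repeating pattern AAABBB; grouping by letter gives 2 tracks.
Subsequence A: 35, 35, 35, 35, 35, 35, 35, 35, 35 (always 35).
Subsequence B: -25, -32, -39, -46, -53, -60, -67, -74, -81 (subtracting 7 each time).
Position 21 → subsequence A, term 12 = 35.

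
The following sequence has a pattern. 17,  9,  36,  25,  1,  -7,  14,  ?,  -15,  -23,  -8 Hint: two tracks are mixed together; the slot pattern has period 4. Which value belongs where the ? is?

Reading positions in blocks of 4 reveals the pattern AABB — 2 tracks woven together.
Stream A: 17, 9, 1, -7, -15, -23. Arithmetic with common difference −8.
Stream B: 36, 25, 14, ?, -8. Subtracting 11 each time.
The gap is stream B's term 4; the rule gives 3.

3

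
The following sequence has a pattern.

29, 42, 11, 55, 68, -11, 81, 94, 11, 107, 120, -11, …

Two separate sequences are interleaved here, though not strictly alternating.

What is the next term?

133

The slot pattern repeats as AAB (period 3), so there are 2 interleaved tracks.
Track A: 29, 42, 55, 68, 81, 94, 107, 120 (arithmetic with common difference +13).
Track B: 11, -11, 11, -11 (alternating ±11).
Term 13 comes from track A (its 9th entry): 133.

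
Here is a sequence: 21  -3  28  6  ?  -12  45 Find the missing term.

36

Odd-indexed and even-indexed terms follow separate rules.
Track A: 21, 28, ?, 45. Triangular numbers n(n+1)/2 for n = 6, 7, ….
Track B: -3, 6, -12. A geometric progression (common ratio -2).
The gap is track A's term 3; the rule gives 36.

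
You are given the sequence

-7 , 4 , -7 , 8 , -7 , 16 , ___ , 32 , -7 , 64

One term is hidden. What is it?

Split by position mod 2 into 2 tracks.
Track A: -7, -7, -7, ?, -7 — constant -7.
Track B: 4, 8, 16, 32, 64 — successive powers of 2.
Track A's pattern makes the blank -7.

-7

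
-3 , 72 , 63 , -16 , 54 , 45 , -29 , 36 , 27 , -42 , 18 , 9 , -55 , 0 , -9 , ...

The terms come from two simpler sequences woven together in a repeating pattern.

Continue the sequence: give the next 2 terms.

Positions follow the repeating pattern ABB; grouping by letter gives 2 tracks.
Track A is -3, -16, -29, -42, -55, which is subtracting 13 each time.
Track B is 72, 63, 54, 45, 36, 27, 18, 9, 0, -9, which is linear: a_n = 81 − 9·n.
Position 16 falls in track A as its term 6, giving -68.
Term 17 comes from track B (its 11th entry): -18.

-68, -18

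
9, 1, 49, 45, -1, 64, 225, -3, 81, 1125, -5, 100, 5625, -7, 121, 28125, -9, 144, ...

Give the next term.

140625

The terms cycle through 3 interleaved subsequences.
Stream A: 9, 45, 225, 1125, 5625, 28125 — geometric, ×5 each step.
Stream B: 1, -1, -3, -5, -7, -9 — linear: a_n = 3 − 2·n.
Stream C: 49, 64, 81, 100, 121, 144 — the squares 7², 8², 9², ….
Position 19 → stream A, term 7 = 140625.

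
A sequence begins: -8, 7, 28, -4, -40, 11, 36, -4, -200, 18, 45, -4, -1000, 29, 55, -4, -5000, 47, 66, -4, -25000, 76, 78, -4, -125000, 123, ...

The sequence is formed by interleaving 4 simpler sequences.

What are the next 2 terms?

91, -4

The terms cycle through 4 interleaved subsequences.
Subsequence A: -8, -40, -200, -1000, -5000, -25000, -125000. A geometric progression (common ratio 5).
Subsequence B: 7, 11, 18, 29, 47, 76, 123. Each term equals the sum of the previous two.
Subsequence C: 28, 36, 45, 55, 66, 78. The triangular numbers T_7, T_8, ….
Subsequence D: -4, -4, -4, -4, -4, -4. Constant -4.
Term 27 comes from subsequence C (its 7th entry): 91.
Position 28 → subsequence D, term 7 = -4.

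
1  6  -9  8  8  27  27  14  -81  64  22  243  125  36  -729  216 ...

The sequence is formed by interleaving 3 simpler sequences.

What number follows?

Split by position mod 3: positions 1, 4, 7, … form one track, and each other residue class forms its own.
Track A: 1, 8, 27, 64, 125, 216 — the cubes 1³, 2³, 3³, ….
Track B: 6, 8, 14, 22, 36 — each term equals the sum of the previous two.
Track C: -9, 27, -81, 243, -729 — a geometric progression (common ratio -3).
Position 17 → track B, term 6 = 58.

58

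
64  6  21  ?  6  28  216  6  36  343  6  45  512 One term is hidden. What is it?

125

Split by position mod 3: positions 1, 4, 7, … form one track, and each other residue class forms its own.
Stream A: 64, ?, 216, 343, 512. Consecutive cubes n³ from n = 4.
Stream B: 6, 6, 6, 6. Constant 6.
Stream C: 21, 28, 36, 45. The triangular numbers T_6, T_7, ….
The gap is stream A's term 2; the rule gives 125.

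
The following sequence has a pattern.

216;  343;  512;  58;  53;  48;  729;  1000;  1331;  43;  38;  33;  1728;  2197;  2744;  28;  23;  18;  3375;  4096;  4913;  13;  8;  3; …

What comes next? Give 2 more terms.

The slot pattern repeats as AAABBB (period 6), so there are 2 interleaved tracks.
Subsequence A is 216, 343, 512, 729, 1000, 1331, 1728, 2197, 2744, 3375, 4096, 4913, which is the cubes 6³, 7³, 8³, ….
Subsequence B is 58, 53, 48, 43, 38, 33, 28, 23, 18, 13, 8, 3, which is arithmetic, step −5.
The 25th slot belongs to subsequence A; its 13th term is 5832.
Term 26 comes from subsequence A (its 14th entry): 6859.

5832, 6859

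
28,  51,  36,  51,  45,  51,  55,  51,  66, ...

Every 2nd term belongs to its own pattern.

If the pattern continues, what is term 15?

Split by position mod 2 into 2 tracks.
Track A: 28, 36, 45, 55, 66 — triangular numbers n(n+1)/2 for n = 7, 8, ….
Track B: 51, 51, 51, 51 — constant 51.
The 15th slot belongs to track A; its 8th term is 105.

105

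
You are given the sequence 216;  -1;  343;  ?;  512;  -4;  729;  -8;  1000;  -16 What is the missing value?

Taking every 2nd term gives 2 separate tracks.
Track A is 216, 343, 512, 729, 1000, which is the cubes 6³, 7³, 8³, ….
Track B is -1, ?, -4, -8, -16, which is multiplying by 2 each time.
Track B's pattern makes the blank -2.

-2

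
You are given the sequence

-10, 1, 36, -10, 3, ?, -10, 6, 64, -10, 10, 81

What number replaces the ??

Taking every 3rd term gives 3 separate tracks.
Stream A = -10, -10, -10, -10: the constant sequence -10.
Stream B = 1, 3, 6, 10: triangular numbers n(n+1)/2 for n = 1, 2, ….
Stream C = 36, ?, 64, 81: consecutive squares n² from n = 6.
Stream C's pattern makes the blank 49.

49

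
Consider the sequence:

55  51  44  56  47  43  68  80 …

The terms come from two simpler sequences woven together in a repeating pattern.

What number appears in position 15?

116

Reading positions in blocks of 4 reveals the pattern AABB — 2 tracks woven together.
Track A: 55, 51, 47, 43 (subtracting 4 each time).
Track B: 44, 56, 68, 80 (linear: a_n = 32 + 12·n).
Term 15 comes from track B (its 7th entry): 116.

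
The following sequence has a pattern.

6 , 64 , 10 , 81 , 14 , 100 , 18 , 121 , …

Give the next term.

22

Odd-indexed and even-indexed terms follow separate rules.
Subsequence A: 6, 10, 14, 18 — arithmetic, step +4.
Subsequence B: 64, 81, 100, 121 — consecutive squares n² from n = 8.
Position 9 falls in subsequence A as its term 5, giving 22.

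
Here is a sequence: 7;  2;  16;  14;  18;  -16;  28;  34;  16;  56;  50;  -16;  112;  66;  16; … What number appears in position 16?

Split by position mod 3: positions 1, 4, 7, … form one track, and each other residue class forms its own.
Track A: 7, 14, 28, 56, 112. Multiplying by 2 each time.
Track B: 2, 18, 34, 50, 66. Arithmetic with common difference +16.
Track C: 16, -16, 16, -16, 16. Oscillating between 16 and -16.
Position 16 falls in track A as its term 6, giving 224.

224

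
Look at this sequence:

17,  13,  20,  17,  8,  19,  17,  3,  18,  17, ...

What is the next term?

Read the sequence 3 terms at a time; column i is its own pattern.
Track A: 17, 17, 17, 17 — always 17.
Track B: 13, 8, 3 — arithmetic, step −5.
Track C: 20, 19, 18 — linear: a_n = 21 − n.
Term 11 comes from track B (its 4th entry): -2.

-2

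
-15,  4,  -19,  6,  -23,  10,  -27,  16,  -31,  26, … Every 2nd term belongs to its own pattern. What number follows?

Split by position mod 2 into 2 tracks.
Stream A: -15, -19, -23, -27, -31. Subtracting 4 each time.
Stream B: 4, 6, 10, 16, 26. A Fibonacci-like recurrence a_n = a_{n-1} + a_{n-2}.
Term 11 comes from stream A (its 6th entry): -35.

-35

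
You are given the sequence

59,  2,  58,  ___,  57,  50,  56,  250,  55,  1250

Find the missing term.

10

The terms cycle through 2 interleaved subsequences.
Track A: 59, 58, 57, 56, 55. Subtracting 1 each time.
Track B: 2, ?, 50, 250, 1250. Geometric, ×5 each step.
So the missing entry in track B is 10.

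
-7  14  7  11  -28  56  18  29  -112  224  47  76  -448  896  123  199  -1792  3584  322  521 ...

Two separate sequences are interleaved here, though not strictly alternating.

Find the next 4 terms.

-7168, 14336, 843, 1364

Positions follow the repeating pattern AABB; grouping by letter gives 2 tracks.
Track A = -7, 14, -28, 56, -112, 224, -448, 896, -1792, 3584: multiplying by -2 each time.
Track B = 7, 11, 18, 29, 47, 76, 123, 199, 322, 521: a Fibonacci-like recurrence a_n = a_{n-1} + a_{n-2}.
Position 21 falls in track A as its term 11, giving -7168.
Term 22 comes from track A (its 12th entry): 14336.
The 23rd slot belongs to track B; its 11th term is 843.
Position 24 → track B, term 12 = 1364.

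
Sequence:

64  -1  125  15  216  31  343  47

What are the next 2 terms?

Odd-indexed and even-indexed terms follow separate rules.
Stream A: 64, 125, 216, 343 — perfect cubes starting at 4³.
Stream B: -1, 15, 31, 47 — adding 16 each time.
Term 9 comes from stream A (its 5th entry): 512.
Position 10 falls in stream B as its term 5, giving 63.

512, 63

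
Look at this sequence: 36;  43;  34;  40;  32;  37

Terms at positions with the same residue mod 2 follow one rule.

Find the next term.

30

Odd-indexed and even-indexed terms follow separate rules.
Track A: 36, 34, 32 — arithmetic with common difference −2.
Track B: 43, 40, 37 — arithmetic, step −3.
Position 7 → track A, term 4 = 30.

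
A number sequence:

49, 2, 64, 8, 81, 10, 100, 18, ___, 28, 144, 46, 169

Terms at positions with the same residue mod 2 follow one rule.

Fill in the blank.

Taking every 2nd term gives 2 separate tracks.
Subsequence A is 49, 64, 81, 100, ?, 144, 169, which is consecutive squares n² from n = 7.
Subsequence B is 2, 8, 10, 18, 28, 46, which is Fibonacci-style (each term is the sum of the two before it).
Filling subsequence A at index 5 by its rule yields 121.

121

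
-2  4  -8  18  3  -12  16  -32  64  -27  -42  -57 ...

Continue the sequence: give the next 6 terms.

-128, 256, -512, -72, -87, -102

Reading positions in blocks of 6 reveals the pattern AAABBB — 2 tracks woven together.
Track A: -2, 4, -8, 16, -32, 64. Geometric with ratio -2.
Track B: 18, 3, -12, -27, -42, -57. Arithmetic with common difference −15.
Position 13 → track A, term 7 = -128.
Position 14 → track A, term 8 = 256.
Term 15 comes from track A (its 9th entry): -512.
Position 16 → track B, term 7 = -72.
Position 17 → track B, term 8 = -87.
Position 18 falls in track B as its term 9, giving -102.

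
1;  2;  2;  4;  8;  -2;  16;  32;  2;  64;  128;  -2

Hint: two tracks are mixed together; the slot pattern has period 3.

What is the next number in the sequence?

Reading positions in blocks of 3 reveals the pattern AAB — 2 tracks woven together.
Stream A: 1, 2, 4, 8, 16, 32, 64, 128 (successive powers of 2).
Stream B: 2, -2, 2, -2 (oscillating between 2 and -2).
Position 13 falls in stream A as its term 9, giving 256.

256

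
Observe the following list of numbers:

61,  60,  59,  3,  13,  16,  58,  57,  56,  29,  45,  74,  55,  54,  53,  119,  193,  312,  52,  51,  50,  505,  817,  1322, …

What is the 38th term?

42

Reading positions in blocks of 6 reveals the pattern AAABBB — 2 tracks woven together.
Subsequence A = 61, 60, 59, 58, 57, 56, 55, 54, 53, 52, 51, 50: linear: a_n = 62 − n.
Subsequence B = 3, 13, 16, 29, 45, 74, 119, 193, 312, 505, 817, 1322: a Fibonacci-like recurrence a_n = a_{n-1} + a_{n-2}.
Position 38 → subsequence A, term 20 = 42.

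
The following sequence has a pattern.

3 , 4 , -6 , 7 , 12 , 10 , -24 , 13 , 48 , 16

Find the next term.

-96

Odd-indexed and even-indexed terms follow separate rules.
Track A is 3, -6, 12, -24, 48, which is geometric with ratio -2.
Track B is 4, 7, 10, 13, 16, which is arithmetic, step +3.
Term 11 comes from track A (its 6th entry): -96.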